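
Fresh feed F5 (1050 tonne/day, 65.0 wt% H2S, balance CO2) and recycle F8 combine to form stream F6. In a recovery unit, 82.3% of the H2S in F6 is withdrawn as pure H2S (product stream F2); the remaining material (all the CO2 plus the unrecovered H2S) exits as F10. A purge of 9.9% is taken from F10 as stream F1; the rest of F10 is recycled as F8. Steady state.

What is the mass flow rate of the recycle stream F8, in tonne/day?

3474 tonne/day

CO2 enters only via F5 and leaves only via the purge: 1050×0.350 = 0.099×(CO2 in F10), and the recovery unit passes all CO2, so CO2 in F6 = CO2 in F10 = 3712.1 tonne/day.
H2S in F6: m_A = 1050×0.650 + (1−0.099)·(1−0.823)·m_A, so m_A = 682.5/0.8405 = 811.99 tonne/day.
F10 = (1−0.823)×811.99 + 3712.1 = 3855.8 tonne/day.
Recycle F8 = (1−0.099)×3855.8 = 3474.1 tonne/day.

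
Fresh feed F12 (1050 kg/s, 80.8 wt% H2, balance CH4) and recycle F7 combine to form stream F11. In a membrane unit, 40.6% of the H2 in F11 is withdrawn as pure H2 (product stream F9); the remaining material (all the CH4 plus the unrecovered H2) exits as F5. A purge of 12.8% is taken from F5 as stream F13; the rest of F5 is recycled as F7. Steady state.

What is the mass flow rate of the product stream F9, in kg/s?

H2 in F11: m_A = 1050×0.808 + (1−0.128)·(1−0.406)·m_A, so m_A = 848.4/0.4820 = 1760 kg/s.
Product F9 = 0.406×1760 = 714.58 kg/s.

714.6 kg/s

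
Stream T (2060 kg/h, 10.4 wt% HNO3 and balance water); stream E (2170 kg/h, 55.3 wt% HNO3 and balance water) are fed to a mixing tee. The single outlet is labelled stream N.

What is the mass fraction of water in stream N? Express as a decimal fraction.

Total flow out = 2060 + 2170 = 4230 kg/h.
water in = 2060×0.896 + 2170×0.447 = 2815.8 kg/h.
water mass fraction in N = 2815.8/4230 = 0.6657.

0.6657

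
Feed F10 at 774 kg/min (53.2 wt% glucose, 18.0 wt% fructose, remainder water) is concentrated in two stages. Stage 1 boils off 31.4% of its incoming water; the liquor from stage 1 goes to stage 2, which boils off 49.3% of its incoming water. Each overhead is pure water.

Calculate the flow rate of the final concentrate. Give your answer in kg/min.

water in feed = 774×0.288 = 222.91 kg/min.
After stage 1: water left = (1−0.314)×222.91 = 152.92; stream total = 704.01 kg/min.
After stage 2: water left = (1−0.493)×152.92 = 77.529; final concentrate = 628.62 kg/min.

628.6 kg/min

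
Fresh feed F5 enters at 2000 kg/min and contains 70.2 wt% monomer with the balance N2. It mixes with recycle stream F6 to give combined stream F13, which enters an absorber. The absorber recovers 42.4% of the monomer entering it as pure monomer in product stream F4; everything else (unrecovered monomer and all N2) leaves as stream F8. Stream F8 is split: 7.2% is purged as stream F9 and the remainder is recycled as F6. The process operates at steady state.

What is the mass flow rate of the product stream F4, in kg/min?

1279 kg/min

monomer in F13: m_A = 2000×0.702 + (1−0.072)·(1−0.424)·m_A, so m_A = 1404/0.4655 = 3016.3 kg/min.
Product F4 = 0.424×3016.3 = 1278.9 kg/min.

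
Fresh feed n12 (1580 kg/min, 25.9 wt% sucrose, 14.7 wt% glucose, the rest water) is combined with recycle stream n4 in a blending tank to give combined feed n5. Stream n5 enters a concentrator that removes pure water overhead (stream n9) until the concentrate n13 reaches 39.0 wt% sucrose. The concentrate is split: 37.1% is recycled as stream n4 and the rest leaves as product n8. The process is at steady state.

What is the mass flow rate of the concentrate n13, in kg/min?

Overall sucrose balance (none leaves overhead): sucrose in fresh feed = sucrose in product, i.e. 1580×0.259 = (1−0.371)·n13·0.390.
n13 = 409.22/(0.390×0.629) = 1668.2 kg/min.

1668 kg/min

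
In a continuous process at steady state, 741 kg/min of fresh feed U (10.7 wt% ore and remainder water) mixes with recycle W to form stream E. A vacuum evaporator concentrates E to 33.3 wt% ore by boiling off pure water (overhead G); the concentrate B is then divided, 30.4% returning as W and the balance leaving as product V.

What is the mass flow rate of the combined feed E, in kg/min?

845 kg/min

Overall ore balance (none leaves overhead): ore in fresh feed = ore in product, i.e. 741×0.107 = (1−0.304)·B·0.333.
B = 79.287/(0.333×0.696) = 342.1 kg/min.
Recycle W = 0.304×342.1 = 104 kg/min.
Combined feed E = 741 + 104 = 845 kg/min.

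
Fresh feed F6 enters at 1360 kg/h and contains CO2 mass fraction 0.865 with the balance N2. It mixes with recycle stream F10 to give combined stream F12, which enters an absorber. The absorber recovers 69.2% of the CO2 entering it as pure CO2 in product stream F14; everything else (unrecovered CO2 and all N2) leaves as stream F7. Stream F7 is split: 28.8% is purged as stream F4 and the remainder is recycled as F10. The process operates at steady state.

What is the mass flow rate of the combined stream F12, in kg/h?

N2 enters only via F6 and leaves only via the purge: 1360×0.135 = 0.288×(N2 in F7), and the absorber passes all N2, so N2 in F12 = N2 in F7 = 637.5 kg/h.
CO2 in F12: m_A = 1360×0.865 + (1−0.288)·(1−0.692)·m_A, so m_A = 1176.4/0.7807 = 1506.8 kg/h.
F12 = 1506.8 + 637.5 = 2144.3 kg/h.

2144 kg/h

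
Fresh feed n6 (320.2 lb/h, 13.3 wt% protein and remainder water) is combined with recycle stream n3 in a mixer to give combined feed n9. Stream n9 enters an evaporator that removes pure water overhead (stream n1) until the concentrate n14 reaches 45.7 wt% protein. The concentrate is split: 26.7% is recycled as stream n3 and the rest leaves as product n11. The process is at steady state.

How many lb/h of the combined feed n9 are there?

Overall protein balance (none leaves overhead): protein in fresh feed = protein in product, i.e. 320.2×0.133 = (1−0.267)·n14·0.457.
n14 = 42.587/(0.457×0.733) = 127.13 lb/h.
Recycle n3 = 0.267×127.13 = 33.944 lb/h.
Combined feed n9 = 320.2 + 33.944 = 354.14 lb/h.

354.1 lb/h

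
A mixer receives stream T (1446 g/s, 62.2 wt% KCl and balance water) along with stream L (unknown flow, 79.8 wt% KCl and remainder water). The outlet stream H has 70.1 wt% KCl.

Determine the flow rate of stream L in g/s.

Let L be the unknown flow. Total out = 1446 + L.
KCl balance: 899.41 + 0.798·L = 0.701·(1446 + L)
(0.798 − 0.701)·L = 0.701×1446 − 899.41 = 114.23
L = 114.23 / 0.097 = 1177.7 g/s

1178 g/s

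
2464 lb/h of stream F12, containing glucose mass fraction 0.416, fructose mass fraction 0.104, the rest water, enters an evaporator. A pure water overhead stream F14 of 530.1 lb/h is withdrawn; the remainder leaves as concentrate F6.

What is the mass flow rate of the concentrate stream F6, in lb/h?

1934 lb/h

Concentrate = 2464 − 530.1 = 1933.9 lb/h.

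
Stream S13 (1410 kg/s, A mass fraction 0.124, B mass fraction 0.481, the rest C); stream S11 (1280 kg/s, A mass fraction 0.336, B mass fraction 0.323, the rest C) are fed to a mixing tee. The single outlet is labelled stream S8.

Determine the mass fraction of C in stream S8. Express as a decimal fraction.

Total flow out = 1410 + 1280 = 2690 kg/s.
C in = 1410×0.395 + 1280×0.341 = 993.43 kg/s.
C mass fraction in S8 = 993.43/2690 = 0.369.

0.369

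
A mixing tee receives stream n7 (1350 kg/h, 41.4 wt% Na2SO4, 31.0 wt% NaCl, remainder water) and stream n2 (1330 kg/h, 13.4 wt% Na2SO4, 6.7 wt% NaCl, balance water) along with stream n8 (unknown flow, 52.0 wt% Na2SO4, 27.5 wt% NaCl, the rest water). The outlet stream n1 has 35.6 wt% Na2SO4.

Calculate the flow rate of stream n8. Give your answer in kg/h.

1323 kg/h

Let n8 be the unknown flow. Total out = 2680 + n8.
Na2SO4 balance: 737.12 + 0.520·n8 = 0.356·(2680 + n8)
(0.520 − 0.356)·n8 = 0.356×2680 − 737.12 = 216.96
n8 = 216.96 / 0.164 = 1322.9 kg/h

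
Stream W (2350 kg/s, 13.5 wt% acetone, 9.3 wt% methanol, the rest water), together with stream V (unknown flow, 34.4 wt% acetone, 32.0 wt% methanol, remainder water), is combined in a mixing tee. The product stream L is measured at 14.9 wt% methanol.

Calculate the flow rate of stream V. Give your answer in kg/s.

Let V be the unknown flow. Total out = 2350 + V.
methanol balance: 218.55 + 0.320·V = 0.149·(2350 + V)
(0.320 − 0.149)·V = 0.149×2350 − 218.55 = 131.6
V = 131.6 / 0.171 = 769.59 kg/s

769.6 kg/s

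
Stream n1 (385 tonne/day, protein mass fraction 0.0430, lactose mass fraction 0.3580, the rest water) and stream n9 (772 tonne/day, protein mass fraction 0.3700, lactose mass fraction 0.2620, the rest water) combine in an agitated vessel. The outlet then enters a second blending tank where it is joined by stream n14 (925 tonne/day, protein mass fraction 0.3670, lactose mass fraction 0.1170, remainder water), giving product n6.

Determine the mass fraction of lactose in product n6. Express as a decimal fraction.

0.2153

Overall, product flow = 2082 tonne/day.
lactose in = 385×0.358 + 772×0.262 + 925×0.117 = 448.32 tonne/day.
lactose fraction in n6 = 0.2153.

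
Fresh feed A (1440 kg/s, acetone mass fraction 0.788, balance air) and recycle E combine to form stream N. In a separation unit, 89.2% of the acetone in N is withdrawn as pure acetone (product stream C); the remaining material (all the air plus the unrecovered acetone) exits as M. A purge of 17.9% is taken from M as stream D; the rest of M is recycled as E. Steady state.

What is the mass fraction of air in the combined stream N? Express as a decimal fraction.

air enters only via A and leaves only via the purge: 1440×0.212 = 0.179×(air in M), and the separation unit passes all air, so air in N = air in M = 1705.5 kg/s.
acetone in N: m_A = 1440×0.788 + (1−0.179)·(1−0.892)·m_A, so m_A = 1134.7/0.9113 = 1245.1 kg/s.
N = 1245.1 + 1705.5 = 2950.6 kg/s.
air fraction in N = 1705.5/2950.6 = 0.578.

0.578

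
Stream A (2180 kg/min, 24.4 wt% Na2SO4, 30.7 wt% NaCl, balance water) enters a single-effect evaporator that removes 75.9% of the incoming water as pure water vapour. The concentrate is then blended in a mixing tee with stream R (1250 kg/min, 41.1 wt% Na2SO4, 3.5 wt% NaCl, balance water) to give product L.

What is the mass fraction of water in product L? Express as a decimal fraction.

Vapour removed = 0.759×0.449×2180 = 742.92 kg/min; concentrate = 1437.1 kg/min.
water reaching the mixer = 235.9 (from concentrate) + 1250×0.554 = 928.4 kg/min.
Product flow = 1437.1 + 1250 = 2687.1 kg/min; water fraction = 0.346.

0.346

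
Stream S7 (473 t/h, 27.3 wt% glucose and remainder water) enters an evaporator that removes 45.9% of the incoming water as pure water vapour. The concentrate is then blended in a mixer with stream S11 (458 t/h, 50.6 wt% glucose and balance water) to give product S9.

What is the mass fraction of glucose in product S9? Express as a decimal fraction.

0.467

Vapour removed = 0.459×0.727×473 = 157.84 t/h; concentrate = 315.16 t/h.
glucose reaching the mixer = 129.13 (from concentrate) + 458×0.506 = 360.88 t/h.
Product flow = 315.16 + 458 = 773.16 t/h; glucose fraction = 0.467.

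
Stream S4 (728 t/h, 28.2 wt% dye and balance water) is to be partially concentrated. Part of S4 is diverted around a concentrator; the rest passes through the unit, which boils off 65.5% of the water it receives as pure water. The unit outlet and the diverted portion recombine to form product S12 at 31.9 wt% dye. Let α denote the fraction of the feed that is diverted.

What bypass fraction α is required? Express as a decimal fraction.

0.753

All 728×0.282 = 205.3 t/h of dye reaches S12, so S12 = 205.3/0.319 = 643.56 t/h and vapour = 84.439 t/h.
The evaporator receives (1−α)·728 of feed at 0.718 water and removes 0.655 of that water:
0.655×0.718×(1−α)×728 = 84.439
(1−α) = 84.439/342.37 = 0.2466;  α = 0.7534.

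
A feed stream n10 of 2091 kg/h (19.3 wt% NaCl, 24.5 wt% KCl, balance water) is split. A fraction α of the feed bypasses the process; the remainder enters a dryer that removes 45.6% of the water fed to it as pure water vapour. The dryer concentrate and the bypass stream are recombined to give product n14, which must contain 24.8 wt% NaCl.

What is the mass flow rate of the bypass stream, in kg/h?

281.5 kg/h

All 2091×0.193 = 403.56 kg/h of NaCl reaches n14, so n14 = 403.56/0.248 = 1627.3 kg/h and vapour = 463.73 kg/h.
The evaporator receives (1−α)·2091 of feed at 0.562 water and removes 0.456 of that water:
0.456×0.562×(1−α)×2091 = 463.73
(1−α) = 463.73/535.86 = 0.8654;  α = 0.1346.
Bypass flow = 0.1346×2091 = 281.48 kg/h.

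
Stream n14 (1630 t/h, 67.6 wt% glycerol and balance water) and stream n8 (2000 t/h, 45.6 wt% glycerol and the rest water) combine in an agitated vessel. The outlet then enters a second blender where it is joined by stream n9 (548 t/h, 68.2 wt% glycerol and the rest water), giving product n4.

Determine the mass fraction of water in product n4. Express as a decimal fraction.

Overall, product flow = 4178 t/h.
water in = 1630×0.324 + 2000×0.544 + 548×0.318 = 1790.4 t/h.
water fraction in n4 = 0.429.

0.429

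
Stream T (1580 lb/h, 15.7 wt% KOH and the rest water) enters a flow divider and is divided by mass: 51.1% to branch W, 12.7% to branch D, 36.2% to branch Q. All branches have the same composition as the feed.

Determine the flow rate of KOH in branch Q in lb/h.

89.8 lb/h

Branch Q total = 0.362×1580 = 571.96 lb/h.
KOH in Q = 0.157×571.96 = 89.798 lb/h.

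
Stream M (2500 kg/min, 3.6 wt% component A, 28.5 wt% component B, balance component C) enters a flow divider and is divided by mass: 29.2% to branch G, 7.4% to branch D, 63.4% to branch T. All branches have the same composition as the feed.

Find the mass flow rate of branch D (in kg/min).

185 kg/min

Branch D flow = 0.074×2500 = 185 kg/min.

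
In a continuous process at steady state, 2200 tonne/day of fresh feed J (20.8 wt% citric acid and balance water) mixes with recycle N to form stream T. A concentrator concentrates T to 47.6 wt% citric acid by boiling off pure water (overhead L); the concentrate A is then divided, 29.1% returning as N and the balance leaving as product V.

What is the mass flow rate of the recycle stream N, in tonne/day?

Overall citric acid balance (none leaves overhead): citric acid in fresh feed = citric acid in product, i.e. 2200×0.208 = (1−0.291)·A·0.476.
A = 457.6/(0.476×0.709) = 1355.9 tonne/day.
Recycle N = 0.291×1355.9 = 394.57 tonne/day.

394.6 tonne/day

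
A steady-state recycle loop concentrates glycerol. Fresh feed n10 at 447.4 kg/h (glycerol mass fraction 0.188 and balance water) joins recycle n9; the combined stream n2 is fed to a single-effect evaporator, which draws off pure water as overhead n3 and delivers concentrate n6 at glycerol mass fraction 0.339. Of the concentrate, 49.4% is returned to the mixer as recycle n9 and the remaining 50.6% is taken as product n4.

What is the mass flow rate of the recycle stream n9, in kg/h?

Overall glycerol balance (none leaves overhead): glycerol in fresh feed = glycerol in product, i.e. 447.4×0.188 = (1−0.494)·n6·0.339.
n6 = 84.111/(0.339×0.506) = 490.35 kg/h.
Recycle n9 = 0.494×490.35 = 242.23 kg/h.

242.2 kg/h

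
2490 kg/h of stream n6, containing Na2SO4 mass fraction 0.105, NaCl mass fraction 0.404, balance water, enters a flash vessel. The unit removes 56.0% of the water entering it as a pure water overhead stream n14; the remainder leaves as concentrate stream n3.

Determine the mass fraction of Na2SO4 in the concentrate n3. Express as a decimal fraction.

0.145

Na2SO4 is not removed: 2490×0.105 = 261.45 kg/h of Na2SO4 enters n3.
water entering = 2490×0.491 = 1222.6 kg/h; overhead removed = 0.560×1222.6 = 684.65 kg/h.
Concentrate = 2490 − 684.65 = 1805.3 kg/h.
Mass fraction = 261.45/1805.3 = 0.145.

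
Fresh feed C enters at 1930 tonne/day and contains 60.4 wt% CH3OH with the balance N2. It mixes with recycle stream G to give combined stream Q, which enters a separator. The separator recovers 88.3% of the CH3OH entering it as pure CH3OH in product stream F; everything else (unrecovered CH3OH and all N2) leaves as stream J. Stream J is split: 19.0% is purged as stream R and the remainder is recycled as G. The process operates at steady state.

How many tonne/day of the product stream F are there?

CH3OH in Q: m_A = 1930×0.604 + (1−0.190)·(1−0.883)·m_A, so m_A = 1165.7/0.9052 = 1287.8 tonne/day.
Product F = 0.883×1287.8 = 1137.1 tonne/day.

1137 tonne/day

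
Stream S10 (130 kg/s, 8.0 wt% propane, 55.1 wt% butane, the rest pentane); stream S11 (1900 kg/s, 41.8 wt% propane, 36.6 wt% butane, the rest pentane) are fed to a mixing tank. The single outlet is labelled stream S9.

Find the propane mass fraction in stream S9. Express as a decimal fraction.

Total flow out = 130 + 1900 = 2030 kg/s.
propane in = 130×0.080 + 1900×0.418 = 804.6 kg/s.
propane mass fraction in S9 = 804.6/2030 = 0.3964.

0.3964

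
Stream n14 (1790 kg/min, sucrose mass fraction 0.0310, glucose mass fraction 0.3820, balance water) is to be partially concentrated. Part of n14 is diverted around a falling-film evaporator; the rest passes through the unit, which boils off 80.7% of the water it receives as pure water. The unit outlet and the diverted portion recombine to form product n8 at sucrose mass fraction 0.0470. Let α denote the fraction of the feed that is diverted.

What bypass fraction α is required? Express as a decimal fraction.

0.281

All 1790×0.031 = 55.49 kg/min of sucrose reaches n8, so n8 = 55.49/0.047 = 1180.6 kg/min and vapour = 609.36 kg/min.
The evaporator receives (1−α)·1790 of feed at 0.587 water and removes 0.807 of that water:
0.807×0.587×(1−α)×1790 = 609.36
(1−α) = 609.36/847.94 = 0.7186;  α = 0.2814.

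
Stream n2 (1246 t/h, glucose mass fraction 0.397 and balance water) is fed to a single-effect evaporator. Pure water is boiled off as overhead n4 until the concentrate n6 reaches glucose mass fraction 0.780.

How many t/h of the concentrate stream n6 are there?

glucose is conserved: 1246×0.397 = 494.66 t/h all reports to the concentrate.
Concentrate = 494.66/(target fraction) = 634.18 t/h.

634.2 t/h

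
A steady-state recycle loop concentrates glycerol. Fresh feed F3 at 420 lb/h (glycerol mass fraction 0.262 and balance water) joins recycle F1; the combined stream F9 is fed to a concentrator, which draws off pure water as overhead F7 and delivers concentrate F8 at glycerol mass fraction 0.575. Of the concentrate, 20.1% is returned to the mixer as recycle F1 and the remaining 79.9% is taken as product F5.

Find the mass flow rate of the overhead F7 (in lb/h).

228.6 lb/h

Overall glycerol balance (none leaves overhead): glycerol in fresh feed = glycerol in product, i.e. 420×0.262 = (1−0.201)·F8·0.575.
F8 = 110.04/(0.575×0.799) = 239.52 lb/h.
Recycle F1 = 0.201×239.52 = 48.143 lb/h.
Combined feed F9 = 420 + 48.143 = 468.14 lb/h.
Overhead F7 = F9 − F8 = 468.14 − 239.52 = 228.63 lb/h.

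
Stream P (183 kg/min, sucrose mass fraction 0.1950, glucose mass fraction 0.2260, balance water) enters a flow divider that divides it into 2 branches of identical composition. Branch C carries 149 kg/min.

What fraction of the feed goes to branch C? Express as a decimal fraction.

Fraction to C = 149/183 = 0.8142.

0.814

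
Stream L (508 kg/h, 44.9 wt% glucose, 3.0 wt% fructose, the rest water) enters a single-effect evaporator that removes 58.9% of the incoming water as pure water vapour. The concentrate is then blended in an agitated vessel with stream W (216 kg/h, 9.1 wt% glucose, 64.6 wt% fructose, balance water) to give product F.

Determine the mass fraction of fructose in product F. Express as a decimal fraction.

0.272

Vapour removed = 0.589×0.521×508 = 155.89 kg/h; concentrate = 352.11 kg/h.
fructose reaching the mixer = 15.24 (from concentrate) + 216×0.646 = 154.78 kg/h.
Product flow = 352.11 + 216 = 568.11 kg/h; fructose fraction = 0.272.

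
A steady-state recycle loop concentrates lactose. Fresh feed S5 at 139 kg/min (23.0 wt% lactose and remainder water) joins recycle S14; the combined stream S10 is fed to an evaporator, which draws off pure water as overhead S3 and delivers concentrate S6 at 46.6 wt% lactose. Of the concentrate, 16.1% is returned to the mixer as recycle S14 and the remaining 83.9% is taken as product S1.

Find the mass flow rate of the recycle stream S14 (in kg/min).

Overall lactose balance (none leaves overhead): lactose in fresh feed = lactose in product, i.e. 139×0.230 = (1−0.161)·S6·0.466.
S6 = 31.97/(0.466×0.839) = 81.77 kg/min.
Recycle S14 = 0.161×81.77 = 13.165 kg/min.

13.16 kg/min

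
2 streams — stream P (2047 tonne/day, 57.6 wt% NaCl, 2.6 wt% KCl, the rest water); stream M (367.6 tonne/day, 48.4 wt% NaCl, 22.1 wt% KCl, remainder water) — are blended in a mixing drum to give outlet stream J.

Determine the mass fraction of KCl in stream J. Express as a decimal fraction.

0.056

Total flow out = 2047 + 367.6 = 2414.6 tonne/day.
KCl in = 2047×0.026 + 367.6×0.221 = 134.46 tonne/day.
KCl mass fraction in J = 134.46/2414.6 = 0.056.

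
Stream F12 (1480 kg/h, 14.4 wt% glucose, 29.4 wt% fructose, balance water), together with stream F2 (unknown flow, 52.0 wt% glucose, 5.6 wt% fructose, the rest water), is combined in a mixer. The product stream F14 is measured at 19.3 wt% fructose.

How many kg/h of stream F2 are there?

Let F2 be the unknown flow. Total out = 1480 + F2.
fructose balance: 435.12 + 0.056·F2 = 0.193·(1480 + F2)
(0.056 − 0.193)·F2 = 0.193×1480 − 435.12 = -149.48
F2 = -149.48 / -0.137 = 1091.1 kg/h

1091 kg/h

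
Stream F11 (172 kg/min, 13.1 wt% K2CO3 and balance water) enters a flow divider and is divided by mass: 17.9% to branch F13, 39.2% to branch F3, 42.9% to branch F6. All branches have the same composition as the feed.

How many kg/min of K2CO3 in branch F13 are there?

Branch F13 total = 0.179×172 = 30.788 kg/min.
K2CO3 in F13 = 0.131×30.788 = 4.0332 kg/min.

4.033 kg/min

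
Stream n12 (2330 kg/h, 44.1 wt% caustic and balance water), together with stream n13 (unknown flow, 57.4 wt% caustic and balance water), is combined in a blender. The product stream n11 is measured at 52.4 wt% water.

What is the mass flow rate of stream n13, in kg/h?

Let n13 be the unknown flow. Total out = 2330 + n13.
water balance: 1302.5 + 0.426·n13 = 0.524·(2330 + n13)
(0.426 − 0.524)·n13 = 0.524×2330 − 1302.5 = -81.55
n13 = -81.55 / -0.098 = 832.14 kg/h

832.1 kg/h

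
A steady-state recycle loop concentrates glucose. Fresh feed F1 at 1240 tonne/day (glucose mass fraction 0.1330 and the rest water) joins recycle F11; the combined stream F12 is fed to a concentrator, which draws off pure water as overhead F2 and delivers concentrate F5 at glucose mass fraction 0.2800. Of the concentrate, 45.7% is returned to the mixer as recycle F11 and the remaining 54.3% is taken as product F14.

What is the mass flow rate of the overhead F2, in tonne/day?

651 tonne/day

Overall glucose balance (none leaves overhead): glucose in fresh feed = glucose in product, i.e. 1240×0.133 = (1−0.457)·F5·0.280.
F5 = 164.92/(0.280×0.543) = 1084.7 tonne/day.
Recycle F11 = 0.457×1084.7 = 495.71 tonne/day.
Combined feed F12 = 1240 + 495.71 = 1735.7 tonne/day.
Overhead F2 = F12 − F5 = 1735.7 − 1084.7 = 651 tonne/day.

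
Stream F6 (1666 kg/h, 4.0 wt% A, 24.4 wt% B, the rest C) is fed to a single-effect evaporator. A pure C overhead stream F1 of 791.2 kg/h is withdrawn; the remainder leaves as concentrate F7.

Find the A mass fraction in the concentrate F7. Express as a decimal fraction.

0.076

A is not removed: 1666×0.040 = 66.64 kg/h of A enters F7.
Concentrate = 1666 − 791.2 = 874.8 kg/h.
Mass fraction = 66.64/874.8 = 0.076.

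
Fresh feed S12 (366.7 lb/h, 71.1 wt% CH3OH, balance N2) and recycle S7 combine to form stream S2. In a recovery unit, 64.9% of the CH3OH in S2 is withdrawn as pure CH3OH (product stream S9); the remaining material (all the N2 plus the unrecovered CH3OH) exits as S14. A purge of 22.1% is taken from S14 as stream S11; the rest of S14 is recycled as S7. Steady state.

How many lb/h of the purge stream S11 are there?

133.8 lb/h

N2 enters only via S12 and leaves only via the purge: 366.7×0.289 = 0.221×(N2 in S14), and the recovery unit passes all N2, so N2 in S2 = N2 in S14 = 479.53 lb/h.
CH3OH in S2: m_A = 366.7×0.711 + (1−0.221)·(1−0.649)·m_A, so m_A = 260.72/0.7266 = 358.84 lb/h.
S14 = (1−0.649)×358.84 + 479.53 = 605.48 lb/h.
Purge S11 = 0.221×605.48 = 133.81 lb/h.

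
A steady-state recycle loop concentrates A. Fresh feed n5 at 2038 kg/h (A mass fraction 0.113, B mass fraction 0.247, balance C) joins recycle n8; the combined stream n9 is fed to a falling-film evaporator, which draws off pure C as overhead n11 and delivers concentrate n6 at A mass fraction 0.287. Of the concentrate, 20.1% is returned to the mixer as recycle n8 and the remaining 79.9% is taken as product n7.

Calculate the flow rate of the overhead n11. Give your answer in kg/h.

Overall A balance (none leaves overhead): A in fresh feed = A in product, i.e. 2038×0.113 = (1−0.201)·n6·0.287.
n6 = 230.29/(0.287×0.799) = 1004.3 kg/h.
Recycle n8 = 0.201×1004.3 = 201.86 kg/h.
Combined feed n9 = 2038 + 201.86 = 2239.9 kg/h.
Overhead n11 = n9 − n6 = 2239.9 − 1004.3 = 1235.6 kg/h.

1236 kg/h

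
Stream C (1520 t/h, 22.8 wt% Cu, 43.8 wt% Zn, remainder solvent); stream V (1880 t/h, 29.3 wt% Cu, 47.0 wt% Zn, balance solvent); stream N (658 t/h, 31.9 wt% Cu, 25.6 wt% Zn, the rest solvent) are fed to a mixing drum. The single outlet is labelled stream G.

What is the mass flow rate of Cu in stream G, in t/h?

1107 t/h

Cu out = Cu in = 1520×0.228 + 1880×0.293 + 658×0.319 = 1107.3 t/h.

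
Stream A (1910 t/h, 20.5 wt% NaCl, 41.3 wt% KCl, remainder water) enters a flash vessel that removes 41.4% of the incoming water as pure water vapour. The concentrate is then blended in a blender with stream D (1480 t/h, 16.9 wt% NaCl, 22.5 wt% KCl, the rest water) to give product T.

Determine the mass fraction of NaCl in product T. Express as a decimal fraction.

Vapour removed = 0.414×0.382×1910 = 302.06 t/h; concentrate = 1607.9 t/h.
NaCl reaching the mixer = 391.55 (from concentrate) + 1480×0.169 = 641.67 t/h.
Product flow = 1607.9 + 1480 = 3087.9 t/h; NaCl fraction = 0.2078.

0.2078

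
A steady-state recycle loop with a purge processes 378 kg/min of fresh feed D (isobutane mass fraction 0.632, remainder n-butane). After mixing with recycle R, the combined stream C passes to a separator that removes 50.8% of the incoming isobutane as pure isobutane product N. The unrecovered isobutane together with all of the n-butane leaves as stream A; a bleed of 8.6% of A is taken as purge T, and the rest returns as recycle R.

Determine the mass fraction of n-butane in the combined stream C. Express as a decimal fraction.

0.788

n-butane enters only via D and leaves only via the purge: 378×0.368 = 0.086×(n-butane in A), and the separator passes all n-butane, so n-butane in C = n-butane in A = 1617.5 kg/min.
isobutane in C: m_A = 378×0.632 + (1−0.086)·(1−0.508)·m_A, so m_A = 238.9/0.5503 = 434.11 kg/min.
C = 434.11 + 1617.5 = 2051.6 kg/min.
n-butane fraction in C = 1617.5/2051.6 = 0.788.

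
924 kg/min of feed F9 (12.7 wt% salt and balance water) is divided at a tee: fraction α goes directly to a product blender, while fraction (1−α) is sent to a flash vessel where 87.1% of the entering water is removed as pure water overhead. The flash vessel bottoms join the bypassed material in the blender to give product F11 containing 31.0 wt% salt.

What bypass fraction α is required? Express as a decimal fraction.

0.224

All 924×0.127 = 117.35 kg/min of salt reaches F11, so F11 = 117.35/0.310 = 378.54 kg/min and vapour = 545.46 kg/min.
The evaporator receives (1−α)·924 of feed at 0.873 water and removes 0.871 of that water:
0.871×0.873×(1−α)×924 = 545.46
(1−α) = 545.46/702.59 = 0.7763;  α = 0.2237.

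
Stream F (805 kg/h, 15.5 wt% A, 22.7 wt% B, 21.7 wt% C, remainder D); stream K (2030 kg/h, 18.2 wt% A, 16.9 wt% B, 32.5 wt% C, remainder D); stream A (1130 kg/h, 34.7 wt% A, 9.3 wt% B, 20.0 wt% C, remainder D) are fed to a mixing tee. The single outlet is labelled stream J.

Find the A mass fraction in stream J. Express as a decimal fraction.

Total flow out = 805 + 2030 + 1130 = 3965 kg/h.
A in = 805×0.155 + 2030×0.182 + 1130×0.347 = 886.34 kg/h.
A mass fraction in J = 886.34/3965 = 0.224.

0.224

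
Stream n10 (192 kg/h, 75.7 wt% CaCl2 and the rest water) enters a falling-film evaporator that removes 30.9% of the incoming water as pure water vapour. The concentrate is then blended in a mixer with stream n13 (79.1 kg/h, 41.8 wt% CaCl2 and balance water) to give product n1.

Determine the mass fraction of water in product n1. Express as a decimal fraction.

Vapour removed = 0.309×0.243×192 = 14.417 kg/h; concentrate = 177.58 kg/h.
water reaching the mixer = 32.239 (from concentrate) + 79.1×0.582 = 78.275 kg/h.
Product flow = 177.58 + 79.1 = 256.68 kg/h; water fraction = 0.305.

0.305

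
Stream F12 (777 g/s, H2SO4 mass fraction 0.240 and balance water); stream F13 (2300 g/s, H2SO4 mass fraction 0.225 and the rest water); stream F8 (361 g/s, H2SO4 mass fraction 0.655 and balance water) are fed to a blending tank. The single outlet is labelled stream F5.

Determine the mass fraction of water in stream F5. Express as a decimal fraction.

Total flow out = 777 + 2300 + 361 = 3438 g/s.
water in = 777×0.760 + 2300×0.775 + 361×0.345 = 2497.6 g/s.
water mass fraction in F5 = 2497.6/3438 = 0.726.

0.726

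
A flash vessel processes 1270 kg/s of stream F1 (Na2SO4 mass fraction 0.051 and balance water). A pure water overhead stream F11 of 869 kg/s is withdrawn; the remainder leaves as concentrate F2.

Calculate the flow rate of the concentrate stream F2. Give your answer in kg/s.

401 kg/s

Concentrate = 1270 − 869 = 401 kg/s.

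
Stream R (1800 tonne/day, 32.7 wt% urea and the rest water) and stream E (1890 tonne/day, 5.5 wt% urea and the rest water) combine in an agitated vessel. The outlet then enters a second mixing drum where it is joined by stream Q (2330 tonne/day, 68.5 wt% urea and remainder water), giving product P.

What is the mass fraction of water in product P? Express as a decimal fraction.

Overall, product flow = 6020 tonne/day.
water in = 1800×0.673 + 1890×0.945 + 2330×0.315 = 3731.4 tonne/day.
water fraction in P = 0.620.

0.620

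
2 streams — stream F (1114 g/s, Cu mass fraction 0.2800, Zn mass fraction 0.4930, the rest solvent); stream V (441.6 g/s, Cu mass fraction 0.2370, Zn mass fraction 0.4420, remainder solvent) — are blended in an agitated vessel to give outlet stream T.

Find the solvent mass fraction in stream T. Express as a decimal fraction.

Total flow out = 1114 + 441.6 = 1555.6 g/s.
solvent in = 1114×0.227 + 441.6×0.321 = 394.63 g/s.
solvent mass fraction in T = 394.63/1555.6 = 0.2537.

0.2537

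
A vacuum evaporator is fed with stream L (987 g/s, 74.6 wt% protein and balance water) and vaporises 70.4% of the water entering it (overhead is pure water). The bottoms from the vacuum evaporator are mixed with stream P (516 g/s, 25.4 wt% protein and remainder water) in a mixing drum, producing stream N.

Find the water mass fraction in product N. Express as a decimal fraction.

0.3461

Vapour removed = 0.704×0.254×987 = 176.49 g/s; concentrate = 810.51 g/s.
water reaching the mixer = 74.207 (from concentrate) + 516×0.746 = 459.14 g/s.
Product flow = 810.51 + 516 = 1326.5 g/s; water fraction = 0.3461.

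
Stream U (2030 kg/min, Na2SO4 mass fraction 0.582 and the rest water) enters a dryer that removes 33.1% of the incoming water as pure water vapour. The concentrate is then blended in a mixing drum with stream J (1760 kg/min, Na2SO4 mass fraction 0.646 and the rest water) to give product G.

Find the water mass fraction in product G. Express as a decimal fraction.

0.339

Vapour removed = 0.331×0.418×2030 = 280.87 kg/min; concentrate = 1749.1 kg/min.
water reaching the mixer = 567.67 (from concentrate) + 1760×0.354 = 1190.7 kg/min.
Product flow = 1749.1 + 1760 = 3509.1 kg/min; water fraction = 0.339.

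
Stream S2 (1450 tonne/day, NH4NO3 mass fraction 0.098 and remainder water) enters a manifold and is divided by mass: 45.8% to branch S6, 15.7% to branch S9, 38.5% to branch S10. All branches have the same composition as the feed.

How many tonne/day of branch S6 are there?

664.1 tonne/day

Branch S6 flow = 0.458×1450 = 664.1 tonne/day.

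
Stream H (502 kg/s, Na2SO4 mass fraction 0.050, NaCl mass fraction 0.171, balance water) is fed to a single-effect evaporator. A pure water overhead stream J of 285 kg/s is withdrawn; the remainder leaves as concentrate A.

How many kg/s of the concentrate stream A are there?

Concentrate = 502 − 285 = 217 kg/s.

217 kg/s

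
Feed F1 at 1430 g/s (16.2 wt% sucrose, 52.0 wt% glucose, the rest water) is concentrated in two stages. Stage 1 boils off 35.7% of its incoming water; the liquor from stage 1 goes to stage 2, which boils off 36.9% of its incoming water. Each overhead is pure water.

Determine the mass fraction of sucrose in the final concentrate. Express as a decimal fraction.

0.1997

water in feed = 1430×0.318 = 454.74 g/s.
After stage 1: water left = (1−0.357)×454.74 = 292.4; stream total = 1267.7 g/s.
After stage 2: water left = (1−0.369)×292.4 = 184.5; final concentrate = 1159.8 g/s.
sucrose fraction = 231.66/1159.8 = 0.1997.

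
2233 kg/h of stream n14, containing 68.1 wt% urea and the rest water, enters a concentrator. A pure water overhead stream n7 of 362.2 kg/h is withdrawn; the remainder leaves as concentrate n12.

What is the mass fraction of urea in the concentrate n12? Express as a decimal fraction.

0.813

urea is not removed: 2233×0.681 = 1520.7 kg/h of urea enters n12.
Concentrate = 2233 − 362.2 = 1870.8 kg/h.
Mass fraction = 1520.7/1870.8 = 0.813.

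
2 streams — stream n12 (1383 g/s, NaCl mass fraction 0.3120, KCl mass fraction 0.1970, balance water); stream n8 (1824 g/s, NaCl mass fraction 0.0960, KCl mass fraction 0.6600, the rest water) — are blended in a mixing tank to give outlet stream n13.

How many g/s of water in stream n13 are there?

1124 g/s

water out = water in = 1383×0.491 + 1824×0.244 = 1124.1 g/s.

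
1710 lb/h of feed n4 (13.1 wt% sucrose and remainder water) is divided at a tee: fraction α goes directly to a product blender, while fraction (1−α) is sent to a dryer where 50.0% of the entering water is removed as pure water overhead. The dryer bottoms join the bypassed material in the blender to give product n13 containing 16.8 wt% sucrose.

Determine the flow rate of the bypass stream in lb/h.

All 1710×0.131 = 224.01 lb/h of sucrose reaches n13, so n13 = 224.01/0.168 = 1333.4 lb/h and vapour = 376.61 lb/h.
The evaporator receives (1−α)·1710 of feed at 0.869 water and removes 0.500 of that water:
0.500×0.869×(1−α)×1710 = 376.61
(1−α) = 376.61/743 = 0.5069;  α = 0.4931.
Bypass flow = 0.4931×1710 = 843.24 lb/h.

843.2 lb/h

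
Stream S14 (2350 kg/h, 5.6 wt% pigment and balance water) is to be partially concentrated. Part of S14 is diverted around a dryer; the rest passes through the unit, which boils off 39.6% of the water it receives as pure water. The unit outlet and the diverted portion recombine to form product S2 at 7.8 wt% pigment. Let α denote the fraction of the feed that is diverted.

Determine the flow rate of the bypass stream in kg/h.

576.9 kg/h

All 2350×0.056 = 131.6 kg/h of pigment reaches S2, so S2 = 131.6/0.078 = 1687.2 kg/h and vapour = 662.82 kg/h.
The evaporator receives (1−α)·2350 of feed at 0.944 water and removes 0.396 of that water:
0.396×0.944×(1−α)×2350 = 662.82
(1−α) = 662.82/878.49 = 0.7545;  α = 0.2455.
Bypass flow = 0.2455×2350 = 576.92 kg/h.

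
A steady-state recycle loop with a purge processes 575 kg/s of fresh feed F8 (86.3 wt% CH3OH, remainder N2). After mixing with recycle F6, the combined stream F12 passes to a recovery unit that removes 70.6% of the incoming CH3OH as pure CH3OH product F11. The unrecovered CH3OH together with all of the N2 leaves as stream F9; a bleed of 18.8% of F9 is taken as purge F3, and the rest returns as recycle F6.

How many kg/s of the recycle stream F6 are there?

495.9 kg/s

N2 enters only via F8 and leaves only via the purge: 575×0.137 = 0.188×(N2 in F9), and the recovery unit passes all N2, so N2 in F12 = N2 in F9 = 419.02 kg/s.
CH3OH in F12: m_A = 575×0.863 + (1−0.188)·(1−0.706)·m_A, so m_A = 496.22/0.7613 = 651.84 kg/s.
F9 = (1−0.706)×651.84 + 419.02 = 610.66 kg/s.
Recycle F6 = (1−0.188)×610.66 = 495.85 kg/s.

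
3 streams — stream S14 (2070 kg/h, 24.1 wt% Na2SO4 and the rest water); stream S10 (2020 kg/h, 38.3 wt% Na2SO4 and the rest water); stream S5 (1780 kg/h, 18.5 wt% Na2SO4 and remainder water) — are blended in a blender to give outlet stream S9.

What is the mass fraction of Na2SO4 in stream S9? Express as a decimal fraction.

Total flow out = 2070 + 2020 + 1780 = 5870 kg/h.
Na2SO4 in = 2070×0.241 + 2020×0.383 + 1780×0.185 = 1601.8 kg/h.
Na2SO4 mass fraction in S9 = 1601.8/5870 = 0.273.

0.273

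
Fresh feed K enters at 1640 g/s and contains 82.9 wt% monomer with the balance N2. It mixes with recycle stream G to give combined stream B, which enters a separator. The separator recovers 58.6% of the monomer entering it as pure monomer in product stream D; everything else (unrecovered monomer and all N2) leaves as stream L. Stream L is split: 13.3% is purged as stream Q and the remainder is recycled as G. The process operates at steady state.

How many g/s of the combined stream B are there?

4229 g/s

N2 enters only via K and leaves only via the purge: 1640×0.171 = 0.133×(N2 in L), and the separator passes all N2, so N2 in B = N2 in L = 2108.6 g/s.
monomer in B: m_A = 1640×0.829 + (1−0.133)·(1−0.586)·m_A, so m_A = 1359.6/0.6411 = 2120.8 g/s.
B = 2120.8 + 2108.6 = 4229.4 g/s.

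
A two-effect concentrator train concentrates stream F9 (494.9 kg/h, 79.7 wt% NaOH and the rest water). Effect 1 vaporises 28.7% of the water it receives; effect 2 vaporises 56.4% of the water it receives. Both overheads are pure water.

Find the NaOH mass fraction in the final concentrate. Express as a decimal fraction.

water in feed = 494.9×0.203 = 100.46 kg/h.
After stage 1: water left = (1−0.287)×100.46 = 71.631; stream total = 466.07 kg/h.
After stage 2: water left = (1−0.564)×71.631 = 31.231; final concentrate = 425.67 kg/h.
NaOH fraction = 394.44/425.67 = 0.927.

0.927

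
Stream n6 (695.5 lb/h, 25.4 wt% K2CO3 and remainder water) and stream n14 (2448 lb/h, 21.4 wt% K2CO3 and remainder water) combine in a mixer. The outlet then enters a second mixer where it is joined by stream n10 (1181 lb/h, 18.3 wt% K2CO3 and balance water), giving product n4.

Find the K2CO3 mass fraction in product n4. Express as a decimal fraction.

Overall, product flow = 4324.5 lb/h.
K2CO3 in = 695.5×0.254 + 2448×0.214 + 1181×0.183 = 916.65 lb/h.
K2CO3 fraction in n4 = 0.212.

0.212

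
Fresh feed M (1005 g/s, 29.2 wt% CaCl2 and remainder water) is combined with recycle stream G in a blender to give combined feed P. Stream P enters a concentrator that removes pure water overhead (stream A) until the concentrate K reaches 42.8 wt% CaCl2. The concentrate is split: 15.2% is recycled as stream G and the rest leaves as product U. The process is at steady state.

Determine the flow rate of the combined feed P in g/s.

Overall CaCl2 balance (none leaves overhead): CaCl2 in fresh feed = CaCl2 in product, i.e. 1005×0.292 = (1−0.152)·K·0.428.
K = 293.46/(0.428×0.848) = 808.55 g/s.
Recycle G = 0.152×808.55 = 122.9 g/s.
Combined feed P = 1005 + 122.9 = 1127.9 g/s.

1128 g/s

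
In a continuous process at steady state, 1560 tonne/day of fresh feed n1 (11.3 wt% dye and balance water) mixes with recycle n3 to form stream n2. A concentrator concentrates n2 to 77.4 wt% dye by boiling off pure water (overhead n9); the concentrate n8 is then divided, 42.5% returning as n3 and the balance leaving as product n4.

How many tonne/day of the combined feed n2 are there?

1728 tonne/day

Overall dye balance (none leaves overhead): dye in fresh feed = dye in product, i.e. 1560×0.113 = (1−0.425)·n8·0.774.
n8 = 176.28/(0.774×0.575) = 396.09 tonne/day.
Recycle n3 = 0.425×396.09 = 168.34 tonne/day.
Combined feed n2 = 1560 + 168.34 = 1728.3 tonne/day.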